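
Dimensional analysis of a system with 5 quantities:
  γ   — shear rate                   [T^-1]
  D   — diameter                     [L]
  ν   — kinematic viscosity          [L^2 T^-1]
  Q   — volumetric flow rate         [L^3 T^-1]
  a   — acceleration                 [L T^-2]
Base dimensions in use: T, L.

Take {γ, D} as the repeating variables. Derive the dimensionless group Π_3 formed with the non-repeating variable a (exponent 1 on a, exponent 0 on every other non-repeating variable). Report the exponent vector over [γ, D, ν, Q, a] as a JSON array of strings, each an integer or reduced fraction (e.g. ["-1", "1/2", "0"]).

["-2", "-1", "0", "0", "1"]

Write exponents as rows T,L / cols γ,D,ν,Q,a:
  T: [-1  0 -1 -1 -2]
  L: [ 0  1  2  3  1]
RREF → pivots at {γ,D} ⇒ r = 2
Repeat: γ,D; free: ν,Q,a
RREF:
  r0: [   1    0    1    1    2]
  r1: [   0    1    2    3    1]
Fix exponent of a at 1, ν at 0, Q at 0; solve each RREF row for its pivot's exponent:
  r0: exp(γ) + (2)·1 = 0 ⇒ exp(γ) = -2
  r1: exp(D) + (1)·1 = 0 ⇒ exp(D) = -1
Π_3 = γ^-2 · D^-1 · a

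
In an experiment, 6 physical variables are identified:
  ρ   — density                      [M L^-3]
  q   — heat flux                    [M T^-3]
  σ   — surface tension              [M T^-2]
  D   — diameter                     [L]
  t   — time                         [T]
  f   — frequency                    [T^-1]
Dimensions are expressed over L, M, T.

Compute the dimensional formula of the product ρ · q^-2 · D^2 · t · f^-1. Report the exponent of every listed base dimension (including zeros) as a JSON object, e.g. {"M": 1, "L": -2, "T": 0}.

{"L": -1, "M": -1, "T": 8}

Write exponents as rows L,M,T / cols ρ,q,σ,D,t,f:
  L: [-3  0  0  1  0  0]
  M: [ 1  1  1  0  0  0]
  T: [ 0 -3 -2  0  1 -1]
  [L]: (1)·-3+(-2)·0+(2)·1+(1)·0+(-1)·0 = -1
  [M]: (1)·1+(-2)·1+(2)·0+(1)·0+(-1)·0 = -1
  [T]: (1)·0+(-2)·-3+(2)·0+(1)·1+(-1)·-1 = 8
⇒ L^-1 M^-1 T^8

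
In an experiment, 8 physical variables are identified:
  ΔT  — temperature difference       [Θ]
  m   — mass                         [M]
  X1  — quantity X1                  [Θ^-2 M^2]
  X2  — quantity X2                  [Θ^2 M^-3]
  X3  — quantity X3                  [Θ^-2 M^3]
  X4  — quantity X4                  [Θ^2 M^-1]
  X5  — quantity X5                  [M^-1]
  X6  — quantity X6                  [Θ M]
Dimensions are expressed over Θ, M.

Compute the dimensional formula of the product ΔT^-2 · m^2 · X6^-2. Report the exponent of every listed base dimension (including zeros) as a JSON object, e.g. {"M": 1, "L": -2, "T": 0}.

Dimensional matrix (Θ×M by ΔT×m×X1×X2×X3×X4×X5×X6):
  Θ: [ 1  0 -2  2 -2  2  0  1]
  M: [ 0  1  2 -3  3 -1 -1  1]
  [Θ]: (-2)·1+(2)·0+(-2)·1 = -4
  [M]: (-2)·0+(2)·1+(-2)·1 = 0
⇒ Θ^-4

{"Θ": -4, "M": 0}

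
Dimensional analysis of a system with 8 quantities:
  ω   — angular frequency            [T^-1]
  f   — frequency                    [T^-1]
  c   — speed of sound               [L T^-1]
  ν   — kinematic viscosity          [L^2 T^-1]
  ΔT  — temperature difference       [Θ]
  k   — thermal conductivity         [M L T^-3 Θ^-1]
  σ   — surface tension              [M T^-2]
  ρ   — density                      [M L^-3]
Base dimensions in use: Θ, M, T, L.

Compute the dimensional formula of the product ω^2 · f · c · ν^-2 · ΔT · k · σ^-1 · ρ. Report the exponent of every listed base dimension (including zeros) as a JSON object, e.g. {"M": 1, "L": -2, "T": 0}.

Write exponents as rows Θ,M,T,L / cols ω,f,c,ν,ΔT,k,σ,ρ:
  Θ: [ 0  0  0  0  1 -1  0  0]
  M: [ 0  0  0  0  0  1  1  1]
  T: [-1 -1 -1 -1  0 -3 -2  0]
  L: [ 0  0  1  2  0  1  0 -3]
  [Θ]: (2)·0+(1)·0+(1)·0+(-2)·0+(1)·1+(1)·-1+(-1)·0+(1)·0 = 0
  [M]: (2)·0+(1)·0+(1)·0+(-2)·0+(1)·0+(1)·1+(-1)·1+(1)·1 = 1
  [T]: (2)·-1+(1)·-1+(1)·-1+(-2)·-1+(1)·0+(1)·-3+(-1)·-2+(1)·0 = -3
  [L]: (2)·0+(1)·0+(1)·1+(-2)·2+(1)·0+(1)·1+(-1)·0+(1)·-3 = -5
⇒ M T^-3 L^-5

{"Θ": 0, "M": 1, "T": -3, "L": -5}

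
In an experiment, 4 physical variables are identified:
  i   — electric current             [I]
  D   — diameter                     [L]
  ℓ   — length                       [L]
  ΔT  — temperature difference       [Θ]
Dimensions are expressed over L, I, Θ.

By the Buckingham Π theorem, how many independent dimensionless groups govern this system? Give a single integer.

Write exponents as rows L,I,Θ / cols i,D,ℓ,ΔT:
  L: [ 0  1  1  0]
  I: [ 1  0  0  0]
  Θ: [ 0  0  0  1]
Row reduction gives pivot columns i,D,ΔT; rank = 3
4 vars − rank 3 = 1 Π group

1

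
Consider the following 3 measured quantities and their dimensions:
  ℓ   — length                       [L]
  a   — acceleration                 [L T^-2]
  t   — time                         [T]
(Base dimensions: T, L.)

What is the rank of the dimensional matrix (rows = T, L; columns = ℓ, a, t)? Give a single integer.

Exponent matrix [T,L] × [ℓ,a,t]:
  T: [ 0 -2  1]
  L: [ 1  1  0]
RREF → pivots at {ℓ,a} ⇒ r = 2

2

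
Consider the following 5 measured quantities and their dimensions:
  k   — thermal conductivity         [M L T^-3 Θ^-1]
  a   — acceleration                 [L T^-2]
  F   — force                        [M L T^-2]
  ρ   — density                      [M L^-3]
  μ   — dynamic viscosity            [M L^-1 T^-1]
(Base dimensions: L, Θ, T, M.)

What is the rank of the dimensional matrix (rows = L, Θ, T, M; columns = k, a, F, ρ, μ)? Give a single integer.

Dimensional matrix (L×Θ×T×M by k×a×F×ρ×μ):
  L: [ 1  1  1 -3 -1]
  Θ: [-1  0  0  0  0]
  T: [-3 -2 -2  0 -1]
  M: [ 1  0  1  1  1]
RREF → pivots at {k,a,F,ρ} ⇒ r = 4

4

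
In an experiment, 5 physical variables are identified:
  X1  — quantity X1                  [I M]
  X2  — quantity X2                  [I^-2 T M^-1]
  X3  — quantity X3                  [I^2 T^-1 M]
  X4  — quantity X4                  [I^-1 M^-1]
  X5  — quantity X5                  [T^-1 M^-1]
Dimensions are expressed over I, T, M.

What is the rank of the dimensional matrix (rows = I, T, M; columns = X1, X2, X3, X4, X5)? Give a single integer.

Exponent matrix [I,T,M] × [X1,X2,X3,X4,X5]:
  I: [ 1 -2  2 -1  0]
  T: [ 0  1 -1  0 -1]
  M: [ 1 -1  1 -1 -1]
Row reduction gives pivot columns X1,X2; rank = 2

2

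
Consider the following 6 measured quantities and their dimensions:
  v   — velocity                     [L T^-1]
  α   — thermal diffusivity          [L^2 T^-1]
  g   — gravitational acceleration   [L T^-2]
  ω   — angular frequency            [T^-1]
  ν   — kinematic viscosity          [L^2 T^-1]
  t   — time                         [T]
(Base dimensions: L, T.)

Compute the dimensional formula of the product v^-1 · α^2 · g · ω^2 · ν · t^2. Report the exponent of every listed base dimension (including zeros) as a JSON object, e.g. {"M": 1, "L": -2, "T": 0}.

{"L": 6, "T": -4}

Exponent matrix [L,T] × [v,α,g,ω,ν,t]:
  L: [ 1  2  1  0  2  0]
  T: [-1 -1 -2 -1 -1  1]
  [L]: (-1)·1+(2)·2+(1)·1+(2)·0+(1)·2+(2)·0 = 6
  [T]: (-1)·-1+(2)·-1+(1)·-2+(2)·-1+(1)·-1+(2)·1 = -4
⇒ L^6 T^-4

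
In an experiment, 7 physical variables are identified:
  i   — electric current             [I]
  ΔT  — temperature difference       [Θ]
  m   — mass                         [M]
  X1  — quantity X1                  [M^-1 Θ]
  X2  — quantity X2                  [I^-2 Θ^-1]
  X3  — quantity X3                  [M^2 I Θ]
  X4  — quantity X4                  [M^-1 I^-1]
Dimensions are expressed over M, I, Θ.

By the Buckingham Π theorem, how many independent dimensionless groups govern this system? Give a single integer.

4

Dimensional matrix (M×I×Θ by i×ΔT×m×X1×X2×X3×X4):
  M: [ 0  0  1 -1  0  2 -1]
  I: [ 1  0  0  0 -2  1 -1]
  Θ: [ 0  1  0  1 -1  1  0]
Row reduction gives pivot columns i,ΔT,m; rank = 3
Π count = n − r = 7 − 3 = 4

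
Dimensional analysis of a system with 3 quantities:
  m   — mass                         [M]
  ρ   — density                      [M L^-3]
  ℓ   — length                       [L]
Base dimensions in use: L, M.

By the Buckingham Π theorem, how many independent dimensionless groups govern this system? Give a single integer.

1

Dimensional matrix (L×M by m×ρ×ℓ):
  L: [ 0 -3  1]
  M: [ 1  1  0]
Row reduction gives pivot columns m,ρ; rank = 2
n=3, r=2 ⇒ 1 dimensionless group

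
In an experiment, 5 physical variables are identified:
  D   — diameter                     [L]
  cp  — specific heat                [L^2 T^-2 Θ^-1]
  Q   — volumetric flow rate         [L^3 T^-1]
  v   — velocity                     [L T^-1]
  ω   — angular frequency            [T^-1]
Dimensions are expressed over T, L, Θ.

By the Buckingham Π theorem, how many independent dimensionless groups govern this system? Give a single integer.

Exponent matrix [T,L,Θ] × [D,cp,Q,v,ω]:
  T: [ 0 -2 -1 -1 -1]
  L: [ 1  2  3  1  0]
  Θ: [ 0 -1  0  0  0]
Row reduction gives pivot columns D,cp,Q; rank = 3
5 vars − rank 3 = 2 Π groups

2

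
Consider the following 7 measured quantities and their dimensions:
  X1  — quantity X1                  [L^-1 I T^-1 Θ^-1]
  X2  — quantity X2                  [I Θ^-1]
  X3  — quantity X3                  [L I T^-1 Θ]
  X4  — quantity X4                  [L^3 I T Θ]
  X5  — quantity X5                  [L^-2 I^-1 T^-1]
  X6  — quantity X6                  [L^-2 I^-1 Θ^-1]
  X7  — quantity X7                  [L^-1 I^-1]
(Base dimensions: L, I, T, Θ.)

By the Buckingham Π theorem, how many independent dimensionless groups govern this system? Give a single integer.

4

Exponent matrix [L,I,T,Θ] × [X1,X2,X3,X4,X5,X6,X7]:
  L: [-1  0  1  3 -2 -2 -1]
  I: [ 1  1  1  1 -1 -1 -1]
  T: [-1  0 -1  1 -1  0  0]
  Θ: [-1 -1  1  1  0 -1  0]
Echelon form has 3 nonzero rows (pivots: X1,X2,X3)
n=7, r=3 ⇒ 4 dimensionless groups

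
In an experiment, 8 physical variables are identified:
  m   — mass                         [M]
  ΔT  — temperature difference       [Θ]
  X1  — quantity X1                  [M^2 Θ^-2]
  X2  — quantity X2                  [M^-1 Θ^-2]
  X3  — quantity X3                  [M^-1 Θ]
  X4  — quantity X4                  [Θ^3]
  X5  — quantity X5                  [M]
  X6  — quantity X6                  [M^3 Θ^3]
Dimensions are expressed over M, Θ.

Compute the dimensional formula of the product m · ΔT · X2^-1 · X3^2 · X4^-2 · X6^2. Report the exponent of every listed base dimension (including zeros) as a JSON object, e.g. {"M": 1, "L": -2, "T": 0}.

Write exponents as rows M,Θ / cols m,ΔT,X1,X2,X3,X4,X5,X6:
  M: [ 1  0  2 -1 -1  0  1  3]
  Θ: [ 0  1 -2 -2  1  3  0  3]
  [M]: (1)·1+(1)·0+(-1)·-1+(2)·-1+(-2)·0+(2)·3 = 6
  [Θ]: (1)·0+(1)·1+(-1)·-2+(2)·1+(-2)·3+(2)·3 = 5
⇒ M^6 Θ^5

{"M": 6, "Θ": 5}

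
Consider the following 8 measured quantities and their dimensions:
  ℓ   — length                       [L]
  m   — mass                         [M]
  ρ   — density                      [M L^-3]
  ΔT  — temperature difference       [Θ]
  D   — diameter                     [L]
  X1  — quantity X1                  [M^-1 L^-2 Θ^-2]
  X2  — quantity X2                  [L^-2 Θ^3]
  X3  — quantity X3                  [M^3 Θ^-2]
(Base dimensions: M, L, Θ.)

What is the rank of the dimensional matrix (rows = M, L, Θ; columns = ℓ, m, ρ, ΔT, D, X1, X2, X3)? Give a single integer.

3

Exponent matrix [M,L,Θ] × [ℓ,m,ρ,ΔT,D,X1,X2,X3]:
  M: [ 0  1  1  0  0 -1  0  3]
  L: [ 1  0 -3  0  1 -2 -2  0]
  Θ: [ 0  0  0  1  0 -2  3 -2]
Echelon form has 3 nonzero rows (pivots: ℓ,m,ΔT)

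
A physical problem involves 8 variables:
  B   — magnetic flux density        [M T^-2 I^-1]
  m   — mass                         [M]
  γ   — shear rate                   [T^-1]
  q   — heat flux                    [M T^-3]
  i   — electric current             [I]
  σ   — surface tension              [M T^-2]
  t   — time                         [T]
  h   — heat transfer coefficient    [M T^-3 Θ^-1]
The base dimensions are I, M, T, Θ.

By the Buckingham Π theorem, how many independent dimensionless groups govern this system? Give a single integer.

Exponent matrix [I,M,T,Θ] × [B,m,γ,q,i,σ,t,h]:
  I: [-1  0  0  0  1  0  0  0]
  M: [ 1  1  0  1  0  1  0  1]
  T: [-2  0 -1 -3  0 -2  1 -3]
  Θ: [ 0  0  0  0  0  0  0 -1]
Row reduction gives pivot columns B,m,γ,h; rank = 4
Π count = n − r = 8 − 4 = 4

4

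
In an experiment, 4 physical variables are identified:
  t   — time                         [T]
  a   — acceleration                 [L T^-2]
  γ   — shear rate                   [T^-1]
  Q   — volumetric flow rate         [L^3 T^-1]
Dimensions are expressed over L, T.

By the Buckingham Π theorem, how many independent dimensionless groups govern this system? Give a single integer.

2

Exponent matrix [L,T] × [t,a,γ,Q]:
  L: [ 0  1  0  3]
  T: [ 1 -2 -1 -1]
Echelon form has 2 nonzero rows (pivots: t,a)
Π count = n − r = 4 − 2 = 2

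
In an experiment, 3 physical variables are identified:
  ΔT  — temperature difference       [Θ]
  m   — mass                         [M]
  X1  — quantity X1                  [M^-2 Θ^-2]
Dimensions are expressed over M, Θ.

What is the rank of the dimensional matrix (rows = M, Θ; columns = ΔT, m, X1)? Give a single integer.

2

Dimensional matrix (M×Θ by ΔT×m×X1):
  M: [ 0  1 -2]
  Θ: [ 1  0 -2]
RREF → pivots at {ΔT,m} ⇒ r = 2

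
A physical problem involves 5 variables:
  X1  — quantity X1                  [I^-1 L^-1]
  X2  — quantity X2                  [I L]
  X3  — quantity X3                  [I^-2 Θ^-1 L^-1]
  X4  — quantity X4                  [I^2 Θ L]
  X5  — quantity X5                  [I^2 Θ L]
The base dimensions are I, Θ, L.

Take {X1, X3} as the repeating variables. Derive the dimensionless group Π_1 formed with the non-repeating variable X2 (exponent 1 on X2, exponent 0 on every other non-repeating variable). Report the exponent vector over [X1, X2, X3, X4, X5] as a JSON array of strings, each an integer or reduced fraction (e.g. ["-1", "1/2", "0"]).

Dimensional matrix (I×Θ×L by X1×X2×X3×X4×X5):
  I: [-1  1 -2  2  2]
  Θ: [ 0  0 -1  1  1]
  L: [-1  1 -1  1  1]
RREF → pivots at {X1,X3} ⇒ r = 2
Repeat: X1,X3; free: X2,X4,X5
RREF:
  r0: [   1   -1    0    0    0]
  r1: [   0    0    1   -1   -1]
  r2: [   0    0    0    0    0]
Fix exponent of X2 at 1, X4 at 0, X5 at 0; solve each RREF row for its pivot's exponent:
  r0: exp(X1) + (-1)·1 = 0 ⇒ exp(X1) = 1
  r1: exp(X3) + (0)·1 = 0 ⇒ exp(X3) = 0
Π_1 = X1 · X2

["1", "1", "0", "0", "0"]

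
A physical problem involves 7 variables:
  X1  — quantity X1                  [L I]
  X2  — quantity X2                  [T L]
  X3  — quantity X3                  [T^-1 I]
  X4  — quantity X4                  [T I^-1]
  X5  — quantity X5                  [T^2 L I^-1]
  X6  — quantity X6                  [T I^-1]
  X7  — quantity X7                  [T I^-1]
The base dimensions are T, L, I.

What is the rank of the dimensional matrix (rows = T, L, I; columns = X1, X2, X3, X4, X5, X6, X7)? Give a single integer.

Write exponents as rows T,L,I / cols X1,X2,X3,X4,X5,X6,X7:
  T: [ 0  1 -1  1  2  1  1]
  L: [ 1  1  0  0  1  0  0]
  I: [ 1  0  1 -1 -1 -1 -1]
Echelon form has 2 nonzero rows (pivots: X1,X2)

2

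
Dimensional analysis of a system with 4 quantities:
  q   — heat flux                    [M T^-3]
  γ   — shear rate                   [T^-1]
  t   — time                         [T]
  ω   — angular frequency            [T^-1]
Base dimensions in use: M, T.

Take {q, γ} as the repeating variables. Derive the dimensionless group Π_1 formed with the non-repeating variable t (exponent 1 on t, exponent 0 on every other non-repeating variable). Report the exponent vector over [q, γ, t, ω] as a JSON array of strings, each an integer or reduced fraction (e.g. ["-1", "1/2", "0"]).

Exponent matrix [M,T] × [q,γ,t,ω]:
  M: [ 1  0  0  0]
  T: [-3 -1  1 -1]
Echelon form has 2 nonzero rows (pivots: q,γ)
Repeat: q,γ; free: t,ω
RREF:
  r0: [   1    0    0    0]
  r1: [   0    1   -1    1]
Fix exponent of t at 1, ω at 0; solve each RREF row for its pivot's exponent:
  r0: exp(q) + (0)·1 = 0 ⇒ exp(q) = 0
  r1: exp(γ) + (-1)·1 = 0 ⇒ exp(γ) = 1
Π_1 = γ · t

["0", "1", "1", "0"]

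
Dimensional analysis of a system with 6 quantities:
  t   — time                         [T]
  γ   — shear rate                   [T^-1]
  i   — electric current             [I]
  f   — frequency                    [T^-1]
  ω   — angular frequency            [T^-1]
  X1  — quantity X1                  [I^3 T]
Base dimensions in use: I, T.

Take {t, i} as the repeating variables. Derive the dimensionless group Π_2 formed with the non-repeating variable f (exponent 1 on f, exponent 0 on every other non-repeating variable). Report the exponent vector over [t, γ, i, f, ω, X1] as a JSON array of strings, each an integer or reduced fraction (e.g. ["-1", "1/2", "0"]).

Write exponents as rows I,T / cols t,γ,i,f,ω,X1:
  I: [ 0  0  1  0  0  3]
  T: [ 1 -1  0 -1 -1  1]
Row reduction gives pivot columns t,i; rank = 2
Pivot set = {t,i}, free = {γ,f,ω,X1}
RREF:
  r0: [   1   -1    0   -1   -1    1]
  r1: [   0    0    1    0    0    3]
Fix exponent of f at 1, γ at 0, ω at 0, X1 at 0; solve each RREF row for its pivot's exponent:
  r0: exp(t) + (-1)·1 = 0 ⇒ exp(t) = 1
  r1: exp(i) + (0)·1 = 0 ⇒ exp(i) = 0
Π_2 = t · f

["1", "0", "0", "1", "0", "0"]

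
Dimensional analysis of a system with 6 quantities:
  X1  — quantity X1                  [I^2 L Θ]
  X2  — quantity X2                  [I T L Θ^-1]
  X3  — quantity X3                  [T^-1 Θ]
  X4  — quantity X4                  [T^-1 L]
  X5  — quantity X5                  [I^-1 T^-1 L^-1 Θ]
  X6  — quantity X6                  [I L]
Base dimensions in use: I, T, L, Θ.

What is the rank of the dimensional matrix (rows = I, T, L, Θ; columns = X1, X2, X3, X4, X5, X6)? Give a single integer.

3

Exponent matrix [I,T,L,Θ] × [X1,X2,X3,X4,X5,X6]:
  I: [ 2  1  0  0 -1  1]
  T: [ 0  1 -1 -1 -1  0]
  L: [ 1  1  0  1 -1  1]
  Θ: [ 1 -1  1  0  1  0]
Row reduction gives pivot columns X1,X2,X3; rank = 3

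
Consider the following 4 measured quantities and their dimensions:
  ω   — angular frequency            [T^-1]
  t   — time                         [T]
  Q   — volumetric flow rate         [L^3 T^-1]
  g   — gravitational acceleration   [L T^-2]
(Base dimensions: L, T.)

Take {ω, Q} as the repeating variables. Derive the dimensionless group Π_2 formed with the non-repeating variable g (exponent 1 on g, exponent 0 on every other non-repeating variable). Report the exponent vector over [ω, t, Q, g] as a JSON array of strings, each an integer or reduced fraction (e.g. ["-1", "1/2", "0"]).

Write exponents as rows L,T / cols ω,t,Q,g:
  L: [ 0  0  3  1]
  T: [-1  1 -1 -2]
Echelon form has 2 nonzero rows (pivots: ω,Q)
Repeat: ω,Q; free: t,g
RREF:
  r0: [   1   -1    0  5/3]
  r1: [   0    0    1  1/3]
Fix exponent of g at 1, t at 0; solve each RREF row for its pivot's exponent:
  r0: exp(ω) + (5/3)·1 = 0 ⇒ exp(ω) = -5/3
  r1: exp(Q) + (1/3)·1 = 0 ⇒ exp(Q) = -1/3
Π_2 = ω^(-5/3) · Q^(-1/3) · g

["-5/3", "0", "-1/3", "1"]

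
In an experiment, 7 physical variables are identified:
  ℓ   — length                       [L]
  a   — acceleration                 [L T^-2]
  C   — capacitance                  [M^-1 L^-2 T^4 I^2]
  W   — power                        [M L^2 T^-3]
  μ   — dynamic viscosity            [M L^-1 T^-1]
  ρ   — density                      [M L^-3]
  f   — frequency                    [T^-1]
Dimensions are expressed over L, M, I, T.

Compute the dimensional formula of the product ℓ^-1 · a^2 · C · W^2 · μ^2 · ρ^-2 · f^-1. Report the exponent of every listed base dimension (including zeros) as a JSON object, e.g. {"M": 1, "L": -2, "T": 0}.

{"L": 7, "M": 1, "I": 2, "T": -7}

Write exponents as rows L,M,I,T / cols ℓ,a,C,W,μ,ρ,f:
  L: [ 1  1 -2  2 -1 -3  0]
  M: [ 0  0 -1  1  1  1  0]
  I: [ 0  0  2  0  0  0  0]
  T: [ 0 -2  4 -3 -1  0 -1]
  [L]: (-1)·1+(2)·1+(1)·-2+(2)·2+(2)·-1+(-2)·-3+(-1)·0 = 7
  [M]: (-1)·0+(2)·0+(1)·-1+(2)·1+(2)·1+(-2)·1+(-1)·0 = 1
  [I]: (-1)·0+(2)·0+(1)·2+(2)·0+(2)·0+(-2)·0+(-1)·0 = 2
  [T]: (-1)·0+(2)·-2+(1)·4+(2)·-3+(2)·-1+(-2)·0+(-1)·-1 = -7
⇒ L^7 M I^2 T^-7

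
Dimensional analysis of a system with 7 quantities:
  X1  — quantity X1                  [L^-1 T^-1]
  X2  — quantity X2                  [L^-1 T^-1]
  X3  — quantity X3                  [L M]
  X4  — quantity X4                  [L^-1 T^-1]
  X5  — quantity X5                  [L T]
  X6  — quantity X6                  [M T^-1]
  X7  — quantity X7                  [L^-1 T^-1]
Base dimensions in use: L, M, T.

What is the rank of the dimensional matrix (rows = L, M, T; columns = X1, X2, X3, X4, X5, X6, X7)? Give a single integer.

Exponent matrix [L,M,T] × [X1,X2,X3,X4,X5,X6,X7]:
  L: [-1 -1  1 -1  1  0 -1]
  M: [ 0  0  1  0  0  1  0]
  T: [-1 -1  0 -1  1 -1 -1]
RREF → pivots at {X1,X3} ⇒ r = 2

2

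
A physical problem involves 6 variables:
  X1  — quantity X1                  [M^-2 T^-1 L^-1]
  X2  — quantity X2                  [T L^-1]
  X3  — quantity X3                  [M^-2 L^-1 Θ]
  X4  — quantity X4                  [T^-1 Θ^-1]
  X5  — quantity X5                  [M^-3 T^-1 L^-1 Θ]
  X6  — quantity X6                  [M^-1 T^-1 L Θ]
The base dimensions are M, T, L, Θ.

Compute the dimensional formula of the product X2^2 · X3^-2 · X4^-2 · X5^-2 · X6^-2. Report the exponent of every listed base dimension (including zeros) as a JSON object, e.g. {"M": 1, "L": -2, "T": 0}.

Exponent matrix [M,T,L,Θ] × [X1,X2,X3,X4,X5,X6]:
  M: [-2  0 -2  0 -3 -1]
  T: [-1  1  0 -1 -1 -1]
  L: [-1 -1 -1  0 -1  1]
  Θ: [ 0  0  1 -1  1  1]
  [M]: (2)·0+(-2)·-2+(-2)·0+(-2)·-3+(-2)·-1 = 12
  [T]: (2)·1+(-2)·0+(-2)·-1+(-2)·-1+(-2)·-1 = 8
  [L]: (2)·-1+(-2)·-1+(-2)·0+(-2)·-1+(-2)·1 = 0
  [Θ]: (2)·0+(-2)·1+(-2)·-1+(-2)·1+(-2)·1 = -4
⇒ M^12 T^8 Θ^-4

{"M": 12, "T": 8, "L": 0, "Θ": -4}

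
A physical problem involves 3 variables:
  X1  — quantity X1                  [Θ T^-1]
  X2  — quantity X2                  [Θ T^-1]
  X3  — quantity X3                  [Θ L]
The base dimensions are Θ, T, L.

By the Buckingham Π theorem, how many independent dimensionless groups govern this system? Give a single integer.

Dimensional matrix (Θ×T×L by X1×X2×X3):
  Θ: [ 1  1  1]
  T: [-1 -1  0]
  L: [ 0  0  1]
Row reduction gives pivot columns X1,X3; rank = 2
3 vars − rank 2 = 1 Π group

1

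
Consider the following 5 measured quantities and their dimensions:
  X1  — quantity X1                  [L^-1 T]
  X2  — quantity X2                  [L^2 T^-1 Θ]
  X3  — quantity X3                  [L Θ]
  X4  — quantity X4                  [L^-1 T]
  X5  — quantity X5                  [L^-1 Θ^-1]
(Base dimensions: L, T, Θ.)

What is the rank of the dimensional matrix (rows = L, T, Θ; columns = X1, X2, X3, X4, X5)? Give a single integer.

2

Write exponents as rows L,T,Θ / cols X1,X2,X3,X4,X5:
  L: [-1  2  1 -1 -1]
  T: [ 1 -1  0  1  0]
  Θ: [ 0  1  1  0 -1]
Row reduction gives pivot columns X1,X2; rank = 2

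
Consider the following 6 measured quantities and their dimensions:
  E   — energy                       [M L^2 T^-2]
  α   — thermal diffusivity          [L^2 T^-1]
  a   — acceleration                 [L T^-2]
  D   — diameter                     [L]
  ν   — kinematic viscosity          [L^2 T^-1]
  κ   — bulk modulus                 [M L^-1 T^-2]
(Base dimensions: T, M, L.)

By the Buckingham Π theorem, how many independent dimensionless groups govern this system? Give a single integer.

3

Write exponents as rows T,M,L / cols E,α,a,D,ν,κ:
  T: [-2 -1 -2  0 -1 -2]
  M: [ 1  0  0  0  0  1]
  L: [ 2  2  1  1  2 -1]
Echelon form has 3 nonzero rows (pivots: E,α,a)
Π count = n − r = 6 − 3 = 3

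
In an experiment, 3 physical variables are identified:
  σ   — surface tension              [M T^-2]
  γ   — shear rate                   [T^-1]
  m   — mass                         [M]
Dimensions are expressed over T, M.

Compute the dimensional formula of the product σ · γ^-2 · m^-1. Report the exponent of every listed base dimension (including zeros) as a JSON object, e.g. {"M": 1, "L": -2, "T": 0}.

{"T": 0, "M": 0}

Exponent matrix [T,M] × [σ,γ,m]:
  T: [-2 -1  0]
  M: [ 1  0  1]
  [T]: (1)·-2+(-2)·-1+(-1)·0 = 0
  [M]: (1)·1+(-2)·0+(-1)·1 = 0
⇒ 1 (dimensionless)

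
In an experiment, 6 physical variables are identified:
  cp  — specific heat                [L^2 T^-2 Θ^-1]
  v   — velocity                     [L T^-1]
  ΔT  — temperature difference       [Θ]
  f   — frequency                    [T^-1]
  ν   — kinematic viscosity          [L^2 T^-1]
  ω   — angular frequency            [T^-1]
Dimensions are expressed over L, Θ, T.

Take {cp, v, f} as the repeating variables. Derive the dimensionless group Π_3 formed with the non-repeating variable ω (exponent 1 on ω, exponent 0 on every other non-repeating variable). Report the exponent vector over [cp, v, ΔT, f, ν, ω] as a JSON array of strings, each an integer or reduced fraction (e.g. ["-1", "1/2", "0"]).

["0", "0", "0", "-1", "0", "1"]

Write exponents as rows L,Θ,T / cols cp,v,ΔT,f,ν,ω:
  L: [ 2  1  0  0  2  0]
  Θ: [-1  0  1  0  0  0]
  T: [-2 -1  0 -1 -1 -1]
Row reduction gives pivot columns cp,v,f; rank = 3
Repeat: cp,v,f; free: ΔT,ν,ω
RREF:
  r0: [   1    0   -1    0    0    0]
  r1: [   0    1    2    0    2    0]
  r2: [   0    0    0    1   -1    1]
Fix exponent of ω at 1, ΔT at 0, ν at 0; solve each RREF row for its pivot's exponent:
  r0: exp(cp) + (0)·1 = 0 ⇒ exp(cp) = 0
  r1: exp(v) + (0)·1 = 0 ⇒ exp(v) = 0
  r2: exp(f) + (1)·1 = 0 ⇒ exp(f) = -1
Π_3 = f^-1 · ω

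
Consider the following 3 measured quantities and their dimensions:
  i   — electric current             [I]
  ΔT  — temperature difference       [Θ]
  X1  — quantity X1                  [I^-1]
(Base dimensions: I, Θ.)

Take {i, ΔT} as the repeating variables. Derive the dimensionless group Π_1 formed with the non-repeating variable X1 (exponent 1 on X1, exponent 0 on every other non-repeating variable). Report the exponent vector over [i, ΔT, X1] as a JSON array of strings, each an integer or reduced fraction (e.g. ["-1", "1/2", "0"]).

Write exponents as rows I,Θ / cols i,ΔT,X1:
  I: [ 1  0 -1]
  Θ: [ 0  1  0]
Echelon form has 2 nonzero rows (pivots: i,ΔT)
Pivot set = {i,ΔT}, free = {X1}
RREF:
  r0: [   1    0   -1]
  r1: [   0    1    0]
Fix exponent of X1 at 1; solve each RREF row for its pivot's exponent:
  r0: exp(i) + (-1)·1 = 0 ⇒ exp(i) = 1
  r1: exp(ΔT) + (0)·1 = 0 ⇒ exp(ΔT) = 0
Π_1 = i · X1

["1", "0", "1"]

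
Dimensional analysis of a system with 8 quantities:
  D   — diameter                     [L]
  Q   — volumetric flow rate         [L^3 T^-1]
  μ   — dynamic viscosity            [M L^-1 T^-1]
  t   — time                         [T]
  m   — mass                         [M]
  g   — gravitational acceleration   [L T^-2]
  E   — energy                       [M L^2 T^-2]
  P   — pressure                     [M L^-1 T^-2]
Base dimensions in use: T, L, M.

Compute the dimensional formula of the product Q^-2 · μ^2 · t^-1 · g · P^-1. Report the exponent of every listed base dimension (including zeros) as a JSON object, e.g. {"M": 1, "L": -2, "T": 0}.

{"T": -1, "L": -6, "M": 1}

Dimensional matrix (T×L×M by D×Q×μ×t×m×g×E×P):
  T: [ 0 -1 -1  1  0 -2 -2 -2]
  L: [ 1  3 -1  0  0  1  2 -1]
  M: [ 0  0  1  0  1  0  1  1]
  [T]: (-2)·-1+(2)·-1+(-1)·1+(1)·-2+(-1)·-2 = -1
  [L]: (-2)·3+(2)·-1+(-1)·0+(1)·1+(-1)·-1 = -6
  [M]: (-2)·0+(2)·1+(-1)·0+(1)·0+(-1)·1 = 1
⇒ T^-1 L^-6 M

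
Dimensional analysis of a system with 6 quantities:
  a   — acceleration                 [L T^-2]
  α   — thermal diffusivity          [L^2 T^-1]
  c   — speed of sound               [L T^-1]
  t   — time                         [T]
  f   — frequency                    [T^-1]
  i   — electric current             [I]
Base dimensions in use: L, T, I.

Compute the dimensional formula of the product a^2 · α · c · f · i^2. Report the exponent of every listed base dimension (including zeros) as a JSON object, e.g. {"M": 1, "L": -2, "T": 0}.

{"L": 5, "T": -7, "I": 2}

Dimensional matrix (L×T×I by a×α×c×t×f×i):
  L: [ 1  2  1  0  0  0]
  T: [-2 -1 -1  1 -1  0]
  I: [ 0  0  0  0  0  1]
  [L]: (2)·1+(1)·2+(1)·1+(1)·0+(2)·0 = 5
  [T]: (2)·-2+(1)·-1+(1)·-1+(1)·-1+(2)·0 = -7
  [I]: (2)·0+(1)·0+(1)·0+(1)·0+(2)·1 = 2
⇒ L^5 T^-7 I^2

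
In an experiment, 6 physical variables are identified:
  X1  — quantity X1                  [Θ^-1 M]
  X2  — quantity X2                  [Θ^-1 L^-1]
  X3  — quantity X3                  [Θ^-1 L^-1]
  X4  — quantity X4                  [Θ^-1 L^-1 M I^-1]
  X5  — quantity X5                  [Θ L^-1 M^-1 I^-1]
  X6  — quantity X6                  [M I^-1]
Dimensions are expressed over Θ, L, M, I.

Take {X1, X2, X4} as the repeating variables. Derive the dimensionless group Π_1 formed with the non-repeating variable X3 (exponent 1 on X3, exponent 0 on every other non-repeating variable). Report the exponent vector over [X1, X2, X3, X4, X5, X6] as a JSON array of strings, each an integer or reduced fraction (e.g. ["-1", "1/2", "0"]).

Dimensional matrix (Θ×L×M×I by X1×X2×X3×X4×X5×X6):
  Θ: [-1 -1 -1 -1  1  0]
  L: [ 0 -1 -1 -1 -1  0]
  M: [ 1  0  0  1 -1  1]
  I: [ 0  0  0 -1 -1 -1]
Echelon form has 3 nonzero rows (pivots: X1,X2,X4)
Pivot set = {X1,X2,X4}, free = {X3,X5,X6}
RREF:
  r0: [   1    0    0    0   -2    0]
  r1: [   0    1    1    0    0   -1]
  r2: [   0    0    0    1    1    1]
  r3: [   0    0    0    0    0    0]
Fix exponent of X3 at 1, X5 at 0, X6 at 0; solve each RREF row for its pivot's exponent:
  r0: exp(X1) + (0)·1 = 0 ⇒ exp(X1) = 0
  r1: exp(X2) + (1)·1 = 0 ⇒ exp(X2) = -1
  r2: exp(X4) + (0)·1 = 0 ⇒ exp(X4) = 0
Π_1 = X2^-1 · X3

["0", "-1", "1", "0", "0", "0"]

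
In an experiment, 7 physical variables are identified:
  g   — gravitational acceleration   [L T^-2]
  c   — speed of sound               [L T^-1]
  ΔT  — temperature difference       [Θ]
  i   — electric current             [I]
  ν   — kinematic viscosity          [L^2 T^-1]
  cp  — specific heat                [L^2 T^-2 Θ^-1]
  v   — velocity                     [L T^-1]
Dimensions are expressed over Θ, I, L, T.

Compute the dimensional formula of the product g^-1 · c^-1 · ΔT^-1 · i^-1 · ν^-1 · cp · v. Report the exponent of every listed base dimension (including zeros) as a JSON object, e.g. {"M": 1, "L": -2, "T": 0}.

Write exponents as rows Θ,I,L,T / cols g,c,ΔT,i,ν,cp,v:
  Θ: [ 0  0  1  0  0 -1  0]
  I: [ 0  0  0  1  0  0  0]
  L: [ 1  1  0  0  2  2  1]
  T: [-2 -1  0  0 -1 -2 -1]
  [Θ]: (-1)·0+(-1)·0+(-1)·1+(-1)·0+(-1)·0+(1)·-1+(1)·0 = -2
  [I]: (-1)·0+(-1)·0+(-1)·0+(-1)·1+(-1)·0+(1)·0+(1)·0 = -1
  [L]: (-1)·1+(-1)·1+(-1)·0+(-1)·0+(-1)·2+(1)·2+(1)·1 = -1
  [T]: (-1)·-2+(-1)·-1+(-1)·0+(-1)·0+(-1)·-1+(1)·-2+(1)·-1 = 1
⇒ Θ^-2 I^-1 L^-1 T

{"Θ": -2, "I": -1, "L": -1, "T": 1}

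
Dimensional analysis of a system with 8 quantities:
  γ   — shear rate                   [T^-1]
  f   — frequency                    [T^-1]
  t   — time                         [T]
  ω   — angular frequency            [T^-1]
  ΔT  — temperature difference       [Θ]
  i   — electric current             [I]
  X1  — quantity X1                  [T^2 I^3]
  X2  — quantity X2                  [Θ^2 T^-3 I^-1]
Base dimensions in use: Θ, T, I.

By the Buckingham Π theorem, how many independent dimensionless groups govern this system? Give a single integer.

5

Write exponents as rows Θ,T,I / cols γ,f,t,ω,ΔT,i,X1,X2:
  Θ: [ 0  0  0  0  1  0  0  2]
  T: [-1 -1  1 -1  0  0  2 -3]
  I: [ 0  0  0  0  0  1  3 -1]
Row reduction gives pivot columns γ,ΔT,i; rank = 3
8 vars − rank 3 = 5 Π groups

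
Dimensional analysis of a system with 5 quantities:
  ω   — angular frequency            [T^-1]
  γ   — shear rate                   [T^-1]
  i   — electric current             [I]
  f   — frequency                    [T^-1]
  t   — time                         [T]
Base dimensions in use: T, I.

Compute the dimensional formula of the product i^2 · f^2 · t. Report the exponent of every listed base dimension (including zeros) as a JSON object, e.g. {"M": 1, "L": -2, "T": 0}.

{"T": -1, "I": 2}

Write exponents as rows T,I / cols ω,γ,i,f,t:
  T: [-1 -1  0 -1  1]
  I: [ 0  0  1  0  0]
  [T]: (2)·0+(2)·-1+(1)·1 = -1
  [I]: (2)·1+(2)·0+(1)·0 = 2
⇒ T^-1 I^2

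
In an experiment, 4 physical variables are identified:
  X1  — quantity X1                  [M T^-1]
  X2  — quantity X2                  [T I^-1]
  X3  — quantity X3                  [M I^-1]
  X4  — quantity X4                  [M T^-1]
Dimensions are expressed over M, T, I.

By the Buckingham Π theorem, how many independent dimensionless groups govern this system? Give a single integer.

Exponent matrix [M,T,I] × [X1,X2,X3,X4]:
  M: [ 1  0  1  1]
  T: [-1  1  0 -1]
  I: [ 0 -1 -1  0]
Row reduction gives pivot columns X1,X2; rank = 2
Π count = n − r = 4 − 2 = 2

2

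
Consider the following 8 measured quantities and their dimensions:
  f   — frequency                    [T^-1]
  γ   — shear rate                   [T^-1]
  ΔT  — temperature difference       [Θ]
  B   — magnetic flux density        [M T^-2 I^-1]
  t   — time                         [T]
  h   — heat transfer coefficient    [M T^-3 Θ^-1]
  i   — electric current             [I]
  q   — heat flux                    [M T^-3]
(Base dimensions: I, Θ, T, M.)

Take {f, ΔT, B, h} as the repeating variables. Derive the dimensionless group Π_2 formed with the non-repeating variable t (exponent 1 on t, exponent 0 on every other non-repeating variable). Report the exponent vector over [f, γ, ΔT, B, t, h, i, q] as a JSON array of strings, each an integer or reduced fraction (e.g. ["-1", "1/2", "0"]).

Exponent matrix [I,Θ,T,M] × [f,γ,ΔT,B,t,h,i,q]:
  I: [ 0  0  0 -1  0  0  1  0]
  Θ: [ 0  0  1  0  0 -1  0  0]
  T: [-1 -1  0 -2  1 -3  0 -3]
  M: [ 0  0  0  1  0  1  0  1]
Row reduction gives pivot columns f,ΔT,B,h; rank = 4
Pivot set = {f,ΔT,B,h}, free = {γ,t,i,q}
RREF:
  r0: [   1    1    0    0   -1    0   -1    0]
  r1: [   0    0    1    0    0    0    1    1]
  r2: [   0    0    0    1    0    0   -1    0]
  r3: [   0    0    0    0    0    1    1    1]
Fix exponent of t at 1, γ at 0, i at 0, q at 0; solve each RREF row for its pivot's exponent:
  r0: exp(f) + (-1)·1 = 0 ⇒ exp(f) = 1
  r1: exp(ΔT) + (0)·1 = 0 ⇒ exp(ΔT) = 0
  r2: exp(B) + (0)·1 = 0 ⇒ exp(B) = 0
  r3: exp(h) + (0)·1 = 0 ⇒ exp(h) = 0
Π_2 = f · t

["1", "0", "0", "0", "1", "0", "0", "0"]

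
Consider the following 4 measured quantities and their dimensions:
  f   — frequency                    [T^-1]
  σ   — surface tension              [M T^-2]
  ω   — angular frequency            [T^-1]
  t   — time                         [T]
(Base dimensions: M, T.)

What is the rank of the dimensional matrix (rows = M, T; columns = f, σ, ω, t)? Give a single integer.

2

Exponent matrix [M,T] × [f,σ,ω,t]:
  M: [ 0  1  0  0]
  T: [-1 -2 -1  1]
Echelon form has 2 nonzero rows (pivots: f,σ)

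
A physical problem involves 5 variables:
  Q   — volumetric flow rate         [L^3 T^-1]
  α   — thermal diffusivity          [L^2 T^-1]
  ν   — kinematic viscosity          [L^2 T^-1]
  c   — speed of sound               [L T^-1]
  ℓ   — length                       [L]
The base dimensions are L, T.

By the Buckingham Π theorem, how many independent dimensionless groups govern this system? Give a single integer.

Exponent matrix [L,T] × [Q,α,ν,c,ℓ]:
  L: [ 3  2  2  1  1]
  T: [-1 -1 -1 -1  0]
RREF → pivots at {Q,α} ⇒ r = 2
Π count = n − r = 5 − 2 = 3

3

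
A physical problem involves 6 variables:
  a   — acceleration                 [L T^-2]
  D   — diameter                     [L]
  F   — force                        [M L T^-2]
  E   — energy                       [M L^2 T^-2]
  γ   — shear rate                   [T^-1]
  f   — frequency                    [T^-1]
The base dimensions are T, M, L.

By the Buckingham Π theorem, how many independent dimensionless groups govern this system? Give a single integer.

Exponent matrix [T,M,L] × [a,D,F,E,γ,f]:
  T: [-2  0 -2 -2 -1 -1]
  M: [ 0  0  1  1  0  0]
  L: [ 1  1  1  2  0  0]
Row reduction gives pivot columns a,D,F; rank = 3
6 vars − rank 3 = 3 Π groups

3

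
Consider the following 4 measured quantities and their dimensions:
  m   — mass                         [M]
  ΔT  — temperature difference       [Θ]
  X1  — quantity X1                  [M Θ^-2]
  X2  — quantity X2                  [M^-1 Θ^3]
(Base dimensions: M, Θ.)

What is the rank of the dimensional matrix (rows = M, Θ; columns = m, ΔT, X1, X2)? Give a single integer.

Write exponents as rows M,Θ / cols m,ΔT,X1,X2:
  M: [ 1  0  1 -1]
  Θ: [ 0  1 -2  3]
Echelon form has 2 nonzero rows (pivots: m,ΔT)

2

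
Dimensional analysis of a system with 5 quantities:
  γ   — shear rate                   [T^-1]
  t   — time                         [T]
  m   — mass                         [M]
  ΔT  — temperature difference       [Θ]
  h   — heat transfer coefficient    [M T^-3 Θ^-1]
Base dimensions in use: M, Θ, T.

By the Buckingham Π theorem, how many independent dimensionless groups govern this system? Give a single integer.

Exponent matrix [M,Θ,T] × [γ,t,m,ΔT,h]:
  M: [ 0  0  1  0  1]
  Θ: [ 0  0  0  1 -1]
  T: [-1  1  0  0 -3]
Echelon form has 3 nonzero rows (pivots: γ,m,ΔT)
5 vars − rank 3 = 2 Π groups

2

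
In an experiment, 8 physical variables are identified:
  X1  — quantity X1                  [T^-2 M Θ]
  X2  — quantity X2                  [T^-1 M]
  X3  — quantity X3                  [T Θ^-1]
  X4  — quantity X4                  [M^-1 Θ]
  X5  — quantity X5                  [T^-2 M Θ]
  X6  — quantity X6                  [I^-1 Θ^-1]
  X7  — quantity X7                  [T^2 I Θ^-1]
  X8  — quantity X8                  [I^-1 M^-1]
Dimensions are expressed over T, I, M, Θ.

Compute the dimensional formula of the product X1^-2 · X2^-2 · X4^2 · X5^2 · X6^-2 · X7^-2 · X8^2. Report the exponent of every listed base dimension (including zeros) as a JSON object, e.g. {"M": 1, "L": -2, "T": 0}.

{"T": -2, "I": -2, "M": -6, "Θ": 6}

Write exponents as rows T,I,M,Θ / cols X1,X2,X3,X4,X5,X6,X7,X8:
  T: [-2 -1  1  0 -2  0  2  0]
  I: [ 0  0  0  0  0 -1  1 -1]
  M: [ 1  1  0 -1  1  0  0 -1]
  Θ: [ 1  0 -1  1  1 -1 -1  0]
  [T]: (-2)·-2+(-2)·-1+(2)·0+(2)·-2+(-2)·0+(-2)·2+(2)·0 = -2
  [I]: (-2)·0+(-2)·0+(2)·0+(2)·0+(-2)·-1+(-2)·1+(2)·-1 = -2
  [M]: (-2)·1+(-2)·1+(2)·-1+(2)·1+(-2)·0+(-2)·0+(2)·-1 = -6
  [Θ]: (-2)·1+(-2)·0+(2)·1+(2)·1+(-2)·-1+(-2)·-1+(2)·0 = 6
⇒ T^-2 I^-2 M^-6 Θ^6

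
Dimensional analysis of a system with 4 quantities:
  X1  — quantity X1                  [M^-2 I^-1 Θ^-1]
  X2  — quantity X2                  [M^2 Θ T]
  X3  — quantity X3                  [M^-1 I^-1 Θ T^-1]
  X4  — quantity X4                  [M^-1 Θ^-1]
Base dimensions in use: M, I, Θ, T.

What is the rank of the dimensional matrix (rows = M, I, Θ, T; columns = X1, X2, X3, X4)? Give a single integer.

Dimensional matrix (M×I×Θ×T by X1×X2×X3×X4):
  M: [-2  2 -1 -1]
  I: [-1  0 -1  0]
  Θ: [-1  1  1 -1]
  T: [ 0  1 -1  0]
RREF → pivots at {X1,X2,X3} ⇒ r = 3

3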